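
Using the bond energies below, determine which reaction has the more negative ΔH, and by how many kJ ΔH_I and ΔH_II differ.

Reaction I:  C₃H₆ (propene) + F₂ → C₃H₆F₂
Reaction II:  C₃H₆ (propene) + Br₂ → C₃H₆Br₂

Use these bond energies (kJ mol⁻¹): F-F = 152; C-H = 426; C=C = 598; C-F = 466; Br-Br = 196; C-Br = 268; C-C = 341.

Reaction I, by 440 kJ

Reaction I:
  Bonds broken (reactants):
    C-C: 1 × 341 = 341
    C-H: 6 × 426 = 2556
    C=C: 1 × 598 = 598
    F-F: 1 × 152 = 152
    Σ(broken) = 3647 kJ
  Bonds formed (products):
    C-C: 2 × 341 = 682
    C-F: 2 × 466 = 932
    C-H: 6 × 426 = 2556
    Σ(formed) = 4170 kJ
  ΔH_I = 3647 − 4170 = −523 kJ
Reaction II:
  Bonds broken (reactants):
    Br-Br: 1 × 196 = 196
    C-C: 1 × 341 = 341
    C-H: 6 × 426 = 2556
    C=C: 1 × 598 = 598
    Σ(broken) = 3691 kJ
  Bonds formed (products):
    C-Br: 2 × 268 = 536
    C-C: 2 × 341 = 682
    C-H: 6 × 426 = 2556
    Σ(formed) = 3774 kJ
  ΔH_II = 3691 − 3774 = −83 kJ
ΔH_I − ΔH_II = −440 kJ, so reaction I has the more negative ΔH; |ΔH_I − ΔH_II| = 440 kJ.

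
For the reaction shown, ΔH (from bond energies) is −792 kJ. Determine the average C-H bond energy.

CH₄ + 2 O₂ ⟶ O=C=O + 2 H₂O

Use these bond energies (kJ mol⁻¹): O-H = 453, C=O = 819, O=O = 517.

D(C-H) ≈ 406 kJ/mol

Let D be the C-H bond energy.
Σ(broken) = 4×D + 2×517 = 1034 + 4D
Σ(formed) = 2×819 + 4×453 = 3450
ΔH = Σ(broken) − Σ(formed) = (1034 + 4D) − (3450) = −2416 + 4D
Setting this equal to −792 kJ gives 4D = 1624, so D = 406 kJ/mol.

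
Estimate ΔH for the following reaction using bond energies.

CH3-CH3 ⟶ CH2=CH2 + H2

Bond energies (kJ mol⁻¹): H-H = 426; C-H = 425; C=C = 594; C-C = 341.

ΔH ≈ +171 kJ

Bonds broken (reactants):
  C-C: 1 × 341 = 341
  C-H: 6 × 425 = 2550
  Σ(broken) = 2891 kJ
Bonds formed (products):
  C-H: 4 × 425 = 1700
  C=C: 1 × 594 = 594
  H-H: 1 × 426 = 426
  Σ(formed) = 2720 kJ
ΔH = Σ(broken) − Σ(formed) = 2891 − 2720 = +171 kJ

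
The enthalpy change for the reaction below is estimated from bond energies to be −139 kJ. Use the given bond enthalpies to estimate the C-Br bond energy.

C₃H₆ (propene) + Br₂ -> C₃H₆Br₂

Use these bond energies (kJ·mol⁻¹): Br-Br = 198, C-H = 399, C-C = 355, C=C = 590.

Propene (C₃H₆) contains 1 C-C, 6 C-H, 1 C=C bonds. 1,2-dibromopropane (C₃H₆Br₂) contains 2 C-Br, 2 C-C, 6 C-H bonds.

Let D be the C-Br bond energy.
Σ(broken) = 1×198 + 1×355 + 6×399 + 1×590 = 3537
Σ(formed) = 2×D + 2×355 + 6×399 = 3104 + 2D
ΔH = Σ(broken) − Σ(formed) = (3537) − (3104 + 2D) = +433 − 2D
Setting this equal to −139 kJ gives 2D = 572, so D = 286 kJ/mol.

D(C-Br) ≈ 286 kJ/mol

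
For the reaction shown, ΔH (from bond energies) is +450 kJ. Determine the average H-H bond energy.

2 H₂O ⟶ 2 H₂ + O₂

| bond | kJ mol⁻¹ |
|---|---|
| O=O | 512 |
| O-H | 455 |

D(H-H) ≈ 429 kJ/mol

Let D be the H-H bond energy.
Σ(broken) = 4×455 = 1820
Σ(formed) = 2×D + 1×512 = 512 + 2D
ΔH = Σ(broken) − Σ(formed) = (1820) − (512 + 2D) = +1308 − 2D
Setting this equal to +450 kJ gives 2D = 858, so D = 429 kJ/mol.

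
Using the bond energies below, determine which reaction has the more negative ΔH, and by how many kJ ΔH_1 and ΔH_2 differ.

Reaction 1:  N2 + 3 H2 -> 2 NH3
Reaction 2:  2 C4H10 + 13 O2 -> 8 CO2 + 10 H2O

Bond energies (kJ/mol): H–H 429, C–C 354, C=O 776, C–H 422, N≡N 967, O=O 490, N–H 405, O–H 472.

Reaction 1:
  Bonds broken (reactants):
    H–H: 3 × 429 = 1287
    N≡N: 1 × 967 = 967
    Σ(broken) = 2254 kJ
  Bonds formed (products):
    N–H: 6 × 405 = 2430
    Σ(formed) = 2430 kJ
  ΔH_1 = 2254 − 2430 = −176 kJ
Reaction 2:
  Bonds broken (reactants):
    C–C: 6 × 354 = 2124
    C–H: 20 × 422 = 8440
    O=O: 13 × 490 = 6370
    Σ(broken) = 16934 kJ
  Bonds formed (products):
    C=O: 16 × 776 = 12416
    O–H: 20 × 472 = 9440
    Σ(formed) = 21856 kJ
  ΔH_2 = 16934 − 21856 = −4922 kJ
ΔH_1 − ΔH_2 = +4746 kJ, so reaction 2 has the more negative ΔH; |ΔH_1 − ΔH_2| = 4746 kJ.

Reaction 2, by 4746 kJ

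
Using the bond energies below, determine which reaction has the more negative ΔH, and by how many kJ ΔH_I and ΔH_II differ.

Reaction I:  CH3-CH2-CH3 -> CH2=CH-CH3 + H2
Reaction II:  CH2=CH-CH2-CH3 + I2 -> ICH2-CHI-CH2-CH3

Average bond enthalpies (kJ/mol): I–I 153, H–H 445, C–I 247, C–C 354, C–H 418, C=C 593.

Reaction I:
  Bonds broken (reactants):
    C–C: 2 × 354 = 708
    C–H: 8 × 418 = 3344
    Σ(broken) = 4052 kJ
  Bonds formed (products):
    C–C: 1 × 354 = 354
    C–H: 6 × 418 = 2508
    C=C: 1 × 593 = 593
    H–H: 1 × 445 = 445
    Σ(formed) = 3900 kJ
  ΔH_I = 4052 − 3900 = +152 kJ
Reaction II:
  Bonds broken (reactants):
    C–C: 2 × 354 = 708
    C–H: 8 × 418 = 3344
    C=C: 1 × 593 = 593
    I–I: 1 × 153 = 153
    Σ(broken) = 4798 kJ
  Bonds formed (products):
    C–C: 3 × 354 = 1062
    C–H: 8 × 418 = 3344
    C–I: 2 × 247 = 494
    Σ(formed) = 4900 kJ
  ΔH_II = 4798 − 4900 = −102 kJ
ΔH_I − ΔH_II = +254 kJ, so reaction II has the more negative ΔH; |ΔH_I − ΔH_II| = 254 kJ.

Reaction II, by 254 kJ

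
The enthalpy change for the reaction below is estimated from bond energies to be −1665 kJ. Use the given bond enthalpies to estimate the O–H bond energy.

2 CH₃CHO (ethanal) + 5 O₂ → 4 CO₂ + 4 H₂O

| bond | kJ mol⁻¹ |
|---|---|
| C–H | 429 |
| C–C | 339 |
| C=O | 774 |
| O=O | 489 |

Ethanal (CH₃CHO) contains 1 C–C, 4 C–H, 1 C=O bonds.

D(O–H) ≈ 447 kJ/mol

Let D be the O–H bond energy.
Σ(broken) = 2×339 + 8×429 + 2×774 + 5×489 = 8103
Σ(formed) = 8×774 + 8×D = 6192 + 8D
ΔH = Σ(broken) − Σ(formed) = (8103) − (6192 + 8D) = +1911 − 8D
Setting this equal to −1665 kJ gives 8D = 3576, so D = 447 kJ/mol.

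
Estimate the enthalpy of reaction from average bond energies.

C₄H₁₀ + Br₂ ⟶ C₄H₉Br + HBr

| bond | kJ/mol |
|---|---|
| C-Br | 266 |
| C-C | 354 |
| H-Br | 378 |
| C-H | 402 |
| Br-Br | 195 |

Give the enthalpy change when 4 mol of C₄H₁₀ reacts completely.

ΔH = −188 kJ

Bonds broken (reactants):
  Br-Br: 1 × 195 = 195
  C-C: 3 × 354 = 1062
  C-H: 10 × 402 = 4020
  Σ(broken) = 5277 kJ
Bonds formed (products):
  C-Br: 1 × 266 = 266
  C-C: 3 × 354 = 1062
  C-H: 9 × 402 = 3618
  H-Br: 1 × 378 = 378
  Σ(formed) = 5324 kJ
ΔH = Σ(broken) − Σ(formed) = 5277 − 5324 = −47 kJ
For 4× the reaction as written: 4 × (−47) = −188 kJ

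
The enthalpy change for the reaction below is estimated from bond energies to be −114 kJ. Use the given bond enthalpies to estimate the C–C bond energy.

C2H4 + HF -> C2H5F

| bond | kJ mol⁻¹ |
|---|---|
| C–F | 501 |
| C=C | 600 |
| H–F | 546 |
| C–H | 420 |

D(C–C) ≈ 339 kJ/mol

Let D be the C–C bond energy.
Σ(broken) = 4×420 + 1×600 + 1×546 = 2826
Σ(formed) = 1×D + 1×501 + 5×420 = 2601 + D
ΔH = Σ(broken) − Σ(formed) = (2826) − (2601 + D) = +225 − D
Setting this equal to −114 kJ gives D = 339 kJ/mol.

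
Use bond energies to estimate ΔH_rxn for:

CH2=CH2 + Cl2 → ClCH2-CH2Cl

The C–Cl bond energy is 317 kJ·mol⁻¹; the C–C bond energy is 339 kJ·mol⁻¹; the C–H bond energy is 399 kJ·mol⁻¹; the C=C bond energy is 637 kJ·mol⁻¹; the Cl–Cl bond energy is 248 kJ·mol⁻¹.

ΔH ≈ −88 kJ

Bonds broken (reactants):
  C–H: 4 × 399 = 1596
  C=C: 1 × 637 = 637
  Cl–Cl: 1 × 248 = 248
  Σ(broken) = 2481 kJ
Bonds formed (products):
  C–C: 1 × 339 = 339
  C–Cl: 2 × 317 = 634
  C–H: 4 × 399 = 1596
  Σ(formed) = 2569 kJ
ΔH = Σ(broken) − Σ(formed) = 2481 − 2569 = −88 kJ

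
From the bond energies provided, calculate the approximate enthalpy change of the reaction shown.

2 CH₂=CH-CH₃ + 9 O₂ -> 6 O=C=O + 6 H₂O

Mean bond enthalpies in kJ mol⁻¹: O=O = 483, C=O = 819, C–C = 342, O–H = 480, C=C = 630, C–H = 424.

ΔH ≈ −4209 kJ

Bonds broken (reactants):
  C–C: 2 × 342 = 684
  C–H: 12 × 424 = 5088
  C=C: 2 × 630 = 1260
  O=O: 9 × 483 = 4347
  Σ(broken) = 11379 kJ
Bonds formed (products):
  C=O: 12 × 819 = 9828
  O–H: 12 × 480 = 5760
  Σ(formed) = 15588 kJ
ΔH = Σ(broken) − Σ(formed) = 11379 − 15588 = −4209 kJ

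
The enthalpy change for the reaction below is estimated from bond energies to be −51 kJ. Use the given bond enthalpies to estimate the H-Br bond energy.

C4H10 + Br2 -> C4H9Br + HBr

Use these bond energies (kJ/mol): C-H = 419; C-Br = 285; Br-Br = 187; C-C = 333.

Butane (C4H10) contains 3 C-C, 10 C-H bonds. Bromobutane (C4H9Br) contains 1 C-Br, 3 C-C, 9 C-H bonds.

Let D be the H-Br bond energy.
Σ(broken) = 1×187 + 3×333 + 10×419 = 5376
Σ(formed) = 1×285 + 3×333 + 9×419 + 1×D = 5055 + D
ΔH = Σ(broken) − Σ(formed) = (5376) − (5055 + D) = +321 − D
Setting this equal to −51 kJ gives D = 372 kJ/mol.

D(H-Br) ≈ 372 kJ/mol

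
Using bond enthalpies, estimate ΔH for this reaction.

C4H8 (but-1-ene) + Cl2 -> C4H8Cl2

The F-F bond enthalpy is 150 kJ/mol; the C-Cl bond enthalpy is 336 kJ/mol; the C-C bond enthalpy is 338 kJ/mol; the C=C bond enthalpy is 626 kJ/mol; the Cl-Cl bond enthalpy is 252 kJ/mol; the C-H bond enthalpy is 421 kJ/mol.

Bonds broken (reactants):
  C-C: 2 × 338 = 676
  C-H: 8 × 421 = 3368
  C=C: 1 × 626 = 626
  Cl-Cl: 1 × 252 = 252
  Σ(broken) = 4922 kJ
Bonds formed (products):
  C-C: 3 × 338 = 1014
  C-Cl: 2 × 336 = 672
  C-H: 8 × 421 = 3368
  Σ(formed) = 5054 kJ
ΔH = Σ(broken) − Σ(formed) = 4922 − 5054 = −132 kJ

ΔH ≈ −132 kJ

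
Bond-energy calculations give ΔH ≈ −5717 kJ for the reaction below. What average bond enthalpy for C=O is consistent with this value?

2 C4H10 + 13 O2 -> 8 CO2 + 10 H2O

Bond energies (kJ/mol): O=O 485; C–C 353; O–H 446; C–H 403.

D(C=O) ≈ 830 kJ/mol

Let D be the C=O bond energy.
Σ(broken) = 6×353 + 20×403 + 13×485 = 16483
Σ(formed) = 16×D + 20×446 = 8920 + 16D
ΔH = Σ(broken) − Σ(formed) = (16483) − (8920 + 16D) = +7563 − 16D
Setting this equal to −5717 kJ gives 16D = 13280, so D = 830 kJ/mol.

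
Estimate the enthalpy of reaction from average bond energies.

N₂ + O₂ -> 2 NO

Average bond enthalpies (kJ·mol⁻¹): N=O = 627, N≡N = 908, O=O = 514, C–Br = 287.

Bonds broken (reactants):
  N≡N: 1 × 908 = 908
  O=O: 1 × 514 = 514
  Σ(broken) = 1422 kJ
Bonds formed (products):
  N=O: 2 × 627 = 1254
  Σ(formed) = 1254 kJ
ΔH = Σ(broken) − Σ(formed) = 1422 − 1254 = +168 kJ

ΔH ≈ +168 kJ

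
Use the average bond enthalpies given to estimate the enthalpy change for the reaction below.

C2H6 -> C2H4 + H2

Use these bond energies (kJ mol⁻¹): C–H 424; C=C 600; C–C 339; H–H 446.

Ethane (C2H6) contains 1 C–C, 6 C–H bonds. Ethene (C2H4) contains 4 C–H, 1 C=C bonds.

Bonds broken (reactants):
  C–C: 1 × 339 = 339
  C–H: 6 × 424 = 2544
  Σ(broken) = 2883 kJ
Bonds formed (products):
  C–H: 4 × 424 = 1696
  C=C: 1 × 600 = 600
  H–H: 1 × 446 = 446
  Σ(formed) = 2742 kJ
ΔH = Σ(broken) − Σ(formed) = 2883 − 2742 = +141 kJ

ΔH ≈ +141 kJ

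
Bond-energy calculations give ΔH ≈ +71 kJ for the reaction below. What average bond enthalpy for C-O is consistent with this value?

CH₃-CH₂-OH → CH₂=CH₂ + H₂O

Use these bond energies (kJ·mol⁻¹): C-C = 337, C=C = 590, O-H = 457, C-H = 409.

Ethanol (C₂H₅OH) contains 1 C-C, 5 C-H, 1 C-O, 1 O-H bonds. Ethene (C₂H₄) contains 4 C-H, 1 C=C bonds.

Let D be the C-O bond energy.
Σ(broken) = 1×337 + 5×409 + 1×D + 1×457 = 2839 + D
Σ(formed) = 4×409 + 1×590 + 2×457 = 3140
ΔH = Σ(broken) − Σ(formed) = (2839 + D) − (3140) = −301 + D
Setting this equal to +71 kJ gives D = 372 kJ/mol.

D(C-O) ≈ 372 kJ/mol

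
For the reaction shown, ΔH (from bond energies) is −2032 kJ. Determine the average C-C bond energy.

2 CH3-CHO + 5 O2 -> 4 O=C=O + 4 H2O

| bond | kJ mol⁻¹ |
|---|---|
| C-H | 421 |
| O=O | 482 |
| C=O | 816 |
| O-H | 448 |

D(C-C) ≈ 335 kJ/mol

Let D be the C-C bond energy.
Σ(broken) = 2×D + 8×421 + 2×816 + 5×482 = 7410 + 2D
Σ(formed) = 8×816 + 8×448 = 10112
ΔH = Σ(broken) − Σ(formed) = (7410 + 2D) − (10112) = −2702 + 2D
Setting this equal to −2032 kJ gives 2D = 670, so D = 335 kJ/mol.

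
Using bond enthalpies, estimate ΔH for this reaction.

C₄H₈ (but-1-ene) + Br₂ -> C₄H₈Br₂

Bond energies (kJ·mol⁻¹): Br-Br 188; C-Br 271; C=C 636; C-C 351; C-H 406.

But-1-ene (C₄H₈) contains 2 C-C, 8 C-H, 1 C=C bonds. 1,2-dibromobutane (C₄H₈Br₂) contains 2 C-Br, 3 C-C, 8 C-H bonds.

ΔH ≈ −69 kJ

Bonds broken (reactants):
  Br-Br: 1 × 188 = 188
  C-C: 2 × 351 = 702
  C-H: 8 × 406 = 3248
  C=C: 1 × 636 = 636
  Σ(broken) = 4774 kJ
Bonds formed (products):
  C-Br: 2 × 271 = 542
  C-C: 3 × 351 = 1053
  C-H: 8 × 406 = 3248
  Σ(formed) = 4843 kJ
ΔH = Σ(broken) − Σ(formed) = 4774 − 4843 = −69 kJ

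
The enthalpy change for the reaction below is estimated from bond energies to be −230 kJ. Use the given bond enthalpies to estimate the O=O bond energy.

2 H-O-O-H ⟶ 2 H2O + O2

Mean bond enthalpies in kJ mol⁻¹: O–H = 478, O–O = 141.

Let D be the O=O bond energy.
Σ(broken) = 4×478 + 2×141 = 2194
Σ(formed) = 4×478 + 1×D = 1912 + D
ΔH = Σ(broken) − Σ(formed) = (2194) − (1912 + D) = +282 − D
Setting this equal to −230 kJ gives D = 512 kJ/mol.

D(O=O) ≈ 512 kJ/mol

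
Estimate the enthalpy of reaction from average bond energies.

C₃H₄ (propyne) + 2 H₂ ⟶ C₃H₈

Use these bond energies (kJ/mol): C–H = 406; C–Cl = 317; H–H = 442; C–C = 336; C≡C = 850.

ΔH ≈ −226 kJ

Bonds broken (reactants):
  C≡C: 1 × 850 = 850
  C–C: 1 × 336 = 336
  C–H: 4 × 406 = 1624
  H–H: 2 × 442 = 884
  Σ(broken) = 3694 kJ
Bonds formed (products):
  C–C: 2 × 336 = 672
  C–H: 8 × 406 = 3248
  Σ(formed) = 3920 kJ
ΔH = Σ(broken) − Σ(formed) = 3694 − 3920 = −226 kJ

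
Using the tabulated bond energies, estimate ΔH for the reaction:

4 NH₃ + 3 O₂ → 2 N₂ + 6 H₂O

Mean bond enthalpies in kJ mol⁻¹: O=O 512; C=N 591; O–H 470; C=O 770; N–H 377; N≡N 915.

Bonds broken (reactants):
  N–H: 12 × 377 = 4524
  O=O: 3 × 512 = 1536
  Σ(broken) = 6060 kJ
Bonds formed (products):
  N≡N: 2 × 915 = 1830
  O–H: 12 × 470 = 5640
  Σ(formed) = 7470 kJ
ΔH = Σ(broken) − Σ(formed) = 6060 − 7470 = −1410 kJ

ΔH ≈ −1410 kJ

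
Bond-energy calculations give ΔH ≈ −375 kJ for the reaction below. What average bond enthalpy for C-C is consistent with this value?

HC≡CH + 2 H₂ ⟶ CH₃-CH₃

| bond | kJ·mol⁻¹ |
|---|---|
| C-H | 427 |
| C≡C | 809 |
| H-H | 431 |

D(C-C) ≈ 338 kJ/mol

Let D be the C-C bond energy.
Σ(broken) = 1×809 + 2×427 + 2×431 = 2525
Σ(formed) = 1×D + 6×427 = 2562 + D
ΔH = Σ(broken) − Σ(formed) = (2525) − (2562 + D) = −37 − D
Setting this equal to −375 kJ gives D = 338 kJ/mol.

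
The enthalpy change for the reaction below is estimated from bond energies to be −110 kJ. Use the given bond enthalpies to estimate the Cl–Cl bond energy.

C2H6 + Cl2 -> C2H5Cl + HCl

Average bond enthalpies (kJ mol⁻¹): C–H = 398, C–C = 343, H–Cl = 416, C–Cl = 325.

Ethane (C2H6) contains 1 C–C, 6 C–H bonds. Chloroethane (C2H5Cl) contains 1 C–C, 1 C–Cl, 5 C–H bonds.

Let D be the Cl–Cl bond energy.
Σ(broken) = 1×343 + 6×398 + 1×D = 2731 + D
Σ(formed) = 1×343 + 1×325 + 5×398 + 1×416 = 3074
ΔH = Σ(broken) − Σ(formed) = (2731 + D) − (3074) = −343 + D
Setting this equal to −110 kJ gives D = 233 kJ/mol.

D(Cl–Cl) ≈ 233 kJ/mol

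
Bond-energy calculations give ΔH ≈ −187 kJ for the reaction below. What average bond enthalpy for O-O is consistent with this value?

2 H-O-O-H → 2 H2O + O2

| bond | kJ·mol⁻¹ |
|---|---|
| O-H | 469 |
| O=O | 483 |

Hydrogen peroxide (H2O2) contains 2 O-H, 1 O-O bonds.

Let D be the O-O bond energy.
Σ(broken) = 4×469 + 2×D = 1876 + 2D
Σ(formed) = 4×469 + 1×483 = 2359
ΔH = Σ(broken) − Σ(formed) = (1876 + 2D) − (2359) = −483 + 2D
Setting this equal to −187 kJ gives 2D = 296, so D = 148 kJ/mol.

D(O-O) ≈ 148 kJ/mol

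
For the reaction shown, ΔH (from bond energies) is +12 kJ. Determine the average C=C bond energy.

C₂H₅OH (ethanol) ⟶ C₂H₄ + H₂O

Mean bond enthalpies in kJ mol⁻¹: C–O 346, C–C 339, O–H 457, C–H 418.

Let D be the C=C bond energy.
Σ(broken) = 1×339 + 5×418 + 1×346 + 1×457 = 3232
Σ(formed) = 4×418 + 1×D + 2×457 = 2586 + D
ΔH = Σ(broken) − Σ(formed) = (3232) − (2586 + D) = +646 − D
Setting this equal to +12 kJ gives D = 634 kJ/mol.

D(C=C) ≈ 634 kJ/mol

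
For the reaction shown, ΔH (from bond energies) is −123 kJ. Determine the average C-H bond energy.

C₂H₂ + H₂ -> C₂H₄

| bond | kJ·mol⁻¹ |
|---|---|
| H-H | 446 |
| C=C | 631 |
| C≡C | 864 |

D(C-H) ≈ 401 kJ/mol

Let D be the C-H bond energy.
Σ(broken) = 1×864 + 2×D + 1×446 = 1310 + 2D
Σ(formed) = 4×D + 1×631 = 631 + 4D
ΔH = Σ(broken) − Σ(formed) = (1310 + 2D) − (631 + 4D) = +679 − 2D
Setting this equal to −123 kJ gives 2D = 802, so D = 401 kJ/mol.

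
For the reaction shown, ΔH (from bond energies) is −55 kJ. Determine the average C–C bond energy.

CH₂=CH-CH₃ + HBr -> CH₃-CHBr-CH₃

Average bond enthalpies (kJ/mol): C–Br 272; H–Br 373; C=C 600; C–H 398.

D(C–C) ≈ 358 kJ/mol

Let D be the C–C bond energy.
Σ(broken) = 1×D + 6×398 + 1×600 + 1×373 = 3361 + D
Σ(formed) = 1×272 + 2×D + 7×398 = 3058 + 2D
ΔH = Σ(broken) − Σ(formed) = (3361 + D) − (3058 + 2D) = +303 − D
Setting this equal to −55 kJ gives D = 358 kJ/mol.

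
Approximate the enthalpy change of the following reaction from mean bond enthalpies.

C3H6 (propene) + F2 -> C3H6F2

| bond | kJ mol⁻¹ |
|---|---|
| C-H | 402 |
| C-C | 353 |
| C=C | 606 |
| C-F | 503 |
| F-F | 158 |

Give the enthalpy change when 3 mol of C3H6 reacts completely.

ΔH = −1785 kJ

Bonds broken (reactants):
  C-C: 1 × 353 = 353
  C-H: 6 × 402 = 2412
  C=C: 1 × 606 = 606
  F-F: 1 × 158 = 158
  Σ(broken) = 3529 kJ
Bonds formed (products):
  C-C: 2 × 353 = 706
  C-F: 2 × 503 = 1006
  C-H: 6 × 402 = 2412
  Σ(formed) = 4124 kJ
ΔH = Σ(broken) − Σ(formed) = 3529 − 4124 = −595 kJ
For 3× the reaction as written: 3 × (−595) = −1785 kJ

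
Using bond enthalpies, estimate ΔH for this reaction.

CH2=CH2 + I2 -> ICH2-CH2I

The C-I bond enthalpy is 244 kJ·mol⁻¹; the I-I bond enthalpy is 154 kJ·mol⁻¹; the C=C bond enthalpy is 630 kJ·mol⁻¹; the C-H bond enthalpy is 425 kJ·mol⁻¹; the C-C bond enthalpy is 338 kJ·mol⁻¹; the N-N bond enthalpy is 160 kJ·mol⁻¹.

Bonds broken (reactants):
  C-H: 4 × 425 = 1700
  C=C: 1 × 630 = 630
  I-I: 1 × 154 = 154
  Σ(broken) = 2484 kJ
Bonds formed (products):
  C-C: 1 × 338 = 338
  C-H: 4 × 425 = 1700
  C-I: 2 × 244 = 488
  Σ(formed) = 2526 kJ
ΔH = Σ(broken) − Σ(formed) = 2484 − 2526 = −42 kJ

ΔH ≈ −42 kJ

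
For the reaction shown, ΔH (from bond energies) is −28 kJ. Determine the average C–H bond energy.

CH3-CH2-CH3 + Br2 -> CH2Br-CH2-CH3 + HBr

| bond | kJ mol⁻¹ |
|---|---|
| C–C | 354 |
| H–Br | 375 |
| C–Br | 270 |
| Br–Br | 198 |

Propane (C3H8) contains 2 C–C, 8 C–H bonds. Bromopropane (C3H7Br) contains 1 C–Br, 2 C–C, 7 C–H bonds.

Let D be the C–H bond energy.
Σ(broken) = 1×198 + 2×354 + 8×D = 906 + 8D
Σ(formed) = 1×270 + 2×354 + 7×D + 1×375 = 1353 + 7D
ΔH = Σ(broken) − Σ(formed) = (906 + 8D) − (1353 + 7D) = −447 + D
Setting this equal to −28 kJ gives D = 419 kJ/mol.

D(C–H) ≈ 419 kJ/mol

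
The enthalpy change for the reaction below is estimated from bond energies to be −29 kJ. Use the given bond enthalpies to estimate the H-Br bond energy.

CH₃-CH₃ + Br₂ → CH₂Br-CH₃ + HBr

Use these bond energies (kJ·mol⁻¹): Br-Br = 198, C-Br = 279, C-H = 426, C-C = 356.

Let D be the H-Br bond energy.
Σ(broken) = 1×198 + 1×356 + 6×426 = 3110
Σ(formed) = 1×279 + 1×356 + 5×426 + 1×D = 2765 + D
ΔH = Σ(broken) − Σ(formed) = (3110) − (2765 + D) = +345 − D
Setting this equal to −29 kJ gives D = 374 kJ/mol.

D(H-Br) ≈ 374 kJ/mol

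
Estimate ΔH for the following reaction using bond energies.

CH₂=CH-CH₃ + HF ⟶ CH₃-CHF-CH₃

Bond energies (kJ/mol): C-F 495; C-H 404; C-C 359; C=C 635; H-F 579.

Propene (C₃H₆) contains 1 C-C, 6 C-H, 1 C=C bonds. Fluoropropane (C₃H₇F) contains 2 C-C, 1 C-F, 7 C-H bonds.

ΔH ≈ −44 kJ

Bonds broken (reactants):
  C-C: 1 × 359 = 359
  C-H: 6 × 404 = 2424
  C=C: 1 × 635 = 635
  H-F: 1 × 579 = 579
  Σ(broken) = 3997 kJ
Bonds formed (products):
  C-C: 2 × 359 = 718
  C-F: 1 × 495 = 495
  C-H: 7 × 404 = 2828
  Σ(formed) = 4041 kJ
ΔH = Σ(broken) − Σ(formed) = 3997 − 4041 = −44 kJ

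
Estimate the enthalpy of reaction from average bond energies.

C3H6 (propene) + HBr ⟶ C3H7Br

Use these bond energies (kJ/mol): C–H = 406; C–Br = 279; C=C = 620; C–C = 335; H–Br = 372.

Bonds broken (reactants):
  C–C: 1 × 335 = 335
  C–H: 6 × 406 = 2436
  C=C: 1 × 620 = 620
  H–Br: 1 × 372 = 372
  Σ(broken) = 3763 kJ
Bonds formed (products):
  C–Br: 1 × 279 = 279
  C–C: 2 × 335 = 670
  C–H: 7 × 406 = 2842
  Σ(formed) = 3791 kJ
ΔH = Σ(broken) − Σ(formed) = 3763 − 3791 = −28 kJ

ΔH ≈ −28 kJ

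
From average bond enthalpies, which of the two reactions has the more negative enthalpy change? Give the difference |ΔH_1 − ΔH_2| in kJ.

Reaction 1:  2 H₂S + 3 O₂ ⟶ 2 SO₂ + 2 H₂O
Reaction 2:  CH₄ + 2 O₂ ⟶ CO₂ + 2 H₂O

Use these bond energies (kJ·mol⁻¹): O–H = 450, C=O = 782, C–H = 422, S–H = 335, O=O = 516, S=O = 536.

Reaction 1:
  Bonds broken (reactants):
    O=O: 3 × 516 = 1548
    S–H: 4 × 335 = 1340
    Σ(broken) = 2888 kJ
  Bonds formed (products):
    O–H: 4 × 450 = 1800
    S=O: 4 × 536 = 2144
    Σ(formed) = 3944 kJ
  ΔH_1 = 2888 − 3944 = −1056 kJ
Reaction 2:
  Bonds broken (reactants):
    C–H: 4 × 422 = 1688
    O=O: 2 × 516 = 1032
    Σ(broken) = 2720 kJ
  Bonds formed (products):
    C=O: 2 × 782 = 1564
    O–H: 4 × 450 = 1800
    Σ(formed) = 3364 kJ
  ΔH_2 = 2720 − 3364 = −644 kJ
ΔH_1 − ΔH_2 = −412 kJ, so reaction 1 has the more negative ΔH; |ΔH_1 − ΔH_2| = 412 kJ.

Reaction 1, by 412 kJ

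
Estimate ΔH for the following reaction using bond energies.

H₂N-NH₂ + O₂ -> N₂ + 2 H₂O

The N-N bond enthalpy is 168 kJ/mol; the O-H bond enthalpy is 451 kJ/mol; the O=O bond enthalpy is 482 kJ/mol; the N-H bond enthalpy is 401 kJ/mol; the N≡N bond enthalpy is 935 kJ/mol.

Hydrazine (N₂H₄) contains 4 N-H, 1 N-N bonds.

ΔH ≈ −485 kJ

Bonds broken (reactants):
  N-H: 4 × 401 = 1604
  N-N: 1 × 168 = 168
  O=O: 1 × 482 = 482
  Σ(broken) = 2254 kJ
Bonds formed (products):
  N≡N: 1 × 935 = 935
  O-H: 4 × 451 = 1804
  Σ(formed) = 2739 kJ
ΔH = Σ(broken) − Σ(formed) = 2254 − 2739 = −485 kJ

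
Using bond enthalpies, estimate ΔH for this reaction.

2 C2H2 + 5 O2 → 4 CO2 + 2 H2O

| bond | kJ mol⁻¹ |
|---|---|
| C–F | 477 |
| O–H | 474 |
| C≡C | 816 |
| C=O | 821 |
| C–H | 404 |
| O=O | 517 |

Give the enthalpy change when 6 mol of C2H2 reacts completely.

Bonds broken (reactants):
  C≡C: 2 × 816 = 1632
  C–H: 4 × 404 = 1616
  O=O: 5 × 517 = 2585
  Σ(broken) = 5833 kJ
Bonds formed (products):
  C=O: 8 × 821 = 6568
  O–H: 4 × 474 = 1896
  Σ(formed) = 8464 kJ
ΔH = Σ(broken) − Σ(formed) = 5833 − 8464 = −2631 kJ
For 3× the reaction as written: 3 × (−2631) = −7893 kJ

ΔH = −7893 kJ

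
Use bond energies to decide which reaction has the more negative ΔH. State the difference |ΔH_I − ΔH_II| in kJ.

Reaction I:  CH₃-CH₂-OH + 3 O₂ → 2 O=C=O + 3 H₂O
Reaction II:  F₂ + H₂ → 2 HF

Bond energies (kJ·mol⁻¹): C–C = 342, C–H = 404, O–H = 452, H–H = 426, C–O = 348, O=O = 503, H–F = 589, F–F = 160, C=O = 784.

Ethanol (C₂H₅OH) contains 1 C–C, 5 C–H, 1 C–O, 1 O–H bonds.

Reaction I, by 585 kJ

Reaction I:
  Bonds broken (reactants):
    C–C: 1 × 342 = 342
    C–H: 5 × 404 = 2020
    C–O: 1 × 348 = 348
    O–H: 1 × 452 = 452
    O=O: 3 × 503 = 1509
    Σ(broken) = 4671 kJ
  Bonds formed (products):
    C=O: 4 × 784 = 3136
    O–H: 6 × 452 = 2712
    Σ(formed) = 5848 kJ
  ΔH_I = 4671 − 5848 = −1177 kJ
Reaction II:
  Bonds broken (reactants):
    F–F: 1 × 160 = 160
    H–H: 1 × 426 = 426
    Σ(broken) = 586 kJ
  Bonds formed (products):
    H–F: 2 × 589 = 1178
    Σ(formed) = 1178 kJ
  ΔH_II = 586 − 1178 = −592 kJ
ΔH_I − ΔH_II = −585 kJ, so reaction I has the more negative ΔH; |ΔH_I − ΔH_II| = 585 kJ.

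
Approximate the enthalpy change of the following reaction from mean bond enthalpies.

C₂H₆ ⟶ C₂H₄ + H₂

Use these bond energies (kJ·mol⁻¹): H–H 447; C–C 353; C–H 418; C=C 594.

ΔH ≈ +148 kJ

Bonds broken (reactants):
  C–C: 1 × 353 = 353
  C–H: 6 × 418 = 2508
  Σ(broken) = 2861 kJ
Bonds formed (products):
  C–H: 4 × 418 = 1672
  C=C: 1 × 594 = 594
  H–H: 1 × 447 = 447
  Σ(formed) = 2713 kJ
ΔH = Σ(broken) − Σ(formed) = 2861 − 2713 = +148 kJ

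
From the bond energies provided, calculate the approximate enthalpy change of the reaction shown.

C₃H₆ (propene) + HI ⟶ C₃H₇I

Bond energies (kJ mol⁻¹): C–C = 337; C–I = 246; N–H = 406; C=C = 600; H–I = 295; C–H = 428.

ΔH ≈ −116 kJ

Bonds broken (reactants):
  C–C: 1 × 337 = 337
  C–H: 6 × 428 = 2568
  C=C: 1 × 600 = 600
  H–I: 1 × 295 = 295
  Σ(broken) = 3800 kJ
Bonds formed (products):
  C–C: 2 × 337 = 674
  C–H: 7 × 428 = 2996
  C–I: 1 × 246 = 246
  Σ(formed) = 3916 kJ
ΔH = Σ(broken) − Σ(formed) = 3800 − 3916 = −116 kJ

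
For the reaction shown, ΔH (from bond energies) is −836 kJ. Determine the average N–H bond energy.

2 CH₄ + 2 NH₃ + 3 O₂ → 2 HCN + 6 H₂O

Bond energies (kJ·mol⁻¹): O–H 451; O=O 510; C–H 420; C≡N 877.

D(N–H) ≈ 380 kJ/mol

Let D be the N–H bond energy.
Σ(broken) = 8×420 + 6×D + 3×510 = 4890 + 6D
Σ(formed) = 2×877 + 2×420 + 12×451 = 8006
ΔH = Σ(broken) − Σ(formed) = (4890 + 6D) − (8006) = −3116 + 6D
Setting this equal to −836 kJ gives 6D = 2280, so D = 380 kJ/mol.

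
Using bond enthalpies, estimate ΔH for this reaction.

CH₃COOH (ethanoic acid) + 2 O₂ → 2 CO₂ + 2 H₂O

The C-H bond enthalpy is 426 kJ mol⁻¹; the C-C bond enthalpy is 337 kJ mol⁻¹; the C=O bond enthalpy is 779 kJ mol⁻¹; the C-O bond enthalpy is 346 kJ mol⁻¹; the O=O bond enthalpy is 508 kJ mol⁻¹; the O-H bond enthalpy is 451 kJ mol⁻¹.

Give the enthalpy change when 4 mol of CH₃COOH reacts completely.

Bonds broken (reactants):
  C-C: 1 × 337 = 337
  C-H: 3 × 426 = 1278
  C-O: 1 × 346 = 346
  C=O: 1 × 779 = 779
  O-H: 1 × 451 = 451
  O=O: 2 × 508 = 1016
  Σ(broken) = 4207 kJ
Bonds formed (products):
  C=O: 4 × 779 = 3116
  O-H: 4 × 451 = 1804
  Σ(formed) = 4920 kJ
ΔH = Σ(broken) − Σ(formed) = 4207 − 4920 = −713 kJ
For 4× the reaction as written: 4 × (−713) = −2852 kJ

ΔH = −2852 kJ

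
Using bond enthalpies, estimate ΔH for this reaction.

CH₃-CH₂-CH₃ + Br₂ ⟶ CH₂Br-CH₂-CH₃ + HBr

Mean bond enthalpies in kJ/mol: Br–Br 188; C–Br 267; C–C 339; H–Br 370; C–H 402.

ΔH ≈ −47 kJ

Bonds broken (reactants):
  Br–Br: 1 × 188 = 188
  C–C: 2 × 339 = 678
  C–H: 8 × 402 = 3216
  Σ(broken) = 4082 kJ
Bonds formed (products):
  C–Br: 1 × 267 = 267
  C–C: 2 × 339 = 678
  C–H: 7 × 402 = 2814
  H–Br: 1 × 370 = 370
  Σ(formed) = 4129 kJ
ΔH = Σ(broken) − Σ(formed) = 4082 − 4129 = −47 kJ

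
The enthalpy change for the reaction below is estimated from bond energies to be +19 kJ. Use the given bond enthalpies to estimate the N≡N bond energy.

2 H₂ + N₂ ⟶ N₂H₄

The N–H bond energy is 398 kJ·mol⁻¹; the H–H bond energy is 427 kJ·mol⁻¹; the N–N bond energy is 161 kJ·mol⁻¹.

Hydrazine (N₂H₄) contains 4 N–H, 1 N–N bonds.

D(N≡N) ≈ 918 kJ/mol

Let D be the N≡N bond energy.
Σ(broken) = 2×427 + 1×D = 854 + D
Σ(formed) = 4×398 + 1×161 = 1753
ΔH = Σ(broken) − Σ(formed) = (854 + D) − (1753) = −899 + D
Setting this equal to +19 kJ gives D = 918 kJ/mol.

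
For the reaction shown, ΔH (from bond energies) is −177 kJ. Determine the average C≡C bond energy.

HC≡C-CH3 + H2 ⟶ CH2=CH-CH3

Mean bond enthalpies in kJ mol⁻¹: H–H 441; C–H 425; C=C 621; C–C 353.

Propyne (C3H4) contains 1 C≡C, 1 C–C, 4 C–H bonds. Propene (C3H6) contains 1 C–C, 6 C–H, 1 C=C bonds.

D(C≡C) ≈ 853 kJ/mol

Let D be the C≡C bond energy.
Σ(broken) = 1×D + 1×353 + 4×425 + 1×441 = 2494 + D
Σ(formed) = 1×353 + 6×425 + 1×621 = 3524
ΔH = Σ(broken) − Σ(formed) = (2494 + D) − (3524) = −1030 + D
Setting this equal to −177 kJ gives D = 853 kJ/mol.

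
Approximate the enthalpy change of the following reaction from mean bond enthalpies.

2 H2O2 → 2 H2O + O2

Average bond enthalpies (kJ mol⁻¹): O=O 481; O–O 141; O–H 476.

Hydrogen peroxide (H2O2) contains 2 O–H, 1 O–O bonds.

Bonds broken (reactants):
  O–H: 4 × 476 = 1904
  O–O: 2 × 141 = 282
  Σ(broken) = 2186 kJ
Bonds formed (products):
  O–H: 4 × 476 = 1904
  O=O: 1 × 481 = 481
  Σ(formed) = 2385 kJ
ΔH = Σ(broken) − Σ(formed) = 2186 − 2385 = −199 kJ

ΔH ≈ −199 kJ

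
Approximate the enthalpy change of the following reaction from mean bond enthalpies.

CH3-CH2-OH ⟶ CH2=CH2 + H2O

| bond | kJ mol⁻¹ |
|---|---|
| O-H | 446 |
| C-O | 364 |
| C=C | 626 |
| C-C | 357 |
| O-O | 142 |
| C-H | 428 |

Bonds broken (reactants):
  C-C: 1 × 357 = 357
  C-H: 5 × 428 = 2140
  C-O: 1 × 364 = 364
  O-H: 1 × 446 = 446
  Σ(broken) = 3307 kJ
Bonds formed (products):
  C-H: 4 × 428 = 1712
  C=C: 1 × 626 = 626
  O-H: 2 × 446 = 892
  Σ(formed) = 3230 kJ
ΔH = Σ(broken) − Σ(formed) = 3307 − 3230 = +77 kJ

ΔH ≈ +77 kJ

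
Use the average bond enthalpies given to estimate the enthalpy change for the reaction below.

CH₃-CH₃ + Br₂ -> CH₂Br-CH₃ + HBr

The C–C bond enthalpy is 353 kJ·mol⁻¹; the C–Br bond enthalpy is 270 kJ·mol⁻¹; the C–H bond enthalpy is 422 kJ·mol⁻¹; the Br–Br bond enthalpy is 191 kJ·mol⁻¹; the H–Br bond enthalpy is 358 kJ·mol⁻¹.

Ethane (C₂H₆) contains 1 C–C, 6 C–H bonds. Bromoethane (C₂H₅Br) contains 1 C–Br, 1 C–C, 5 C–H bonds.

Bonds broken (reactants):
  Br–Br: 1 × 191 = 191
  C–C: 1 × 353 = 353
  C–H: 6 × 422 = 2532
  Σ(broken) = 3076 kJ
Bonds formed (products):
  C–Br: 1 × 270 = 270
  C–C: 1 × 353 = 353
  C–H: 5 × 422 = 2110
  H–Br: 1 × 358 = 358
  Σ(formed) = 3091 kJ
ΔH = Σ(broken) − Σ(formed) = 3076 − 3091 = −15 kJ

ΔH ≈ −15 kJ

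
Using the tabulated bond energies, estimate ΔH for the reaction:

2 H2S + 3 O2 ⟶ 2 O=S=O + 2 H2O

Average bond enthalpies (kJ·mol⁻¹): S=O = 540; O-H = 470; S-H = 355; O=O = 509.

Bonds broken (reactants):
  O=O: 3 × 509 = 1527
  S-H: 4 × 355 = 1420
  Σ(broken) = 2947 kJ
Bonds formed (products):
  O-H: 4 × 470 = 1880
  S=O: 4 × 540 = 2160
  Σ(formed) = 4040 kJ
ΔH = Σ(broken) − Σ(formed) = 2947 − 4040 = −1093 kJ

ΔH ≈ −1093 kJ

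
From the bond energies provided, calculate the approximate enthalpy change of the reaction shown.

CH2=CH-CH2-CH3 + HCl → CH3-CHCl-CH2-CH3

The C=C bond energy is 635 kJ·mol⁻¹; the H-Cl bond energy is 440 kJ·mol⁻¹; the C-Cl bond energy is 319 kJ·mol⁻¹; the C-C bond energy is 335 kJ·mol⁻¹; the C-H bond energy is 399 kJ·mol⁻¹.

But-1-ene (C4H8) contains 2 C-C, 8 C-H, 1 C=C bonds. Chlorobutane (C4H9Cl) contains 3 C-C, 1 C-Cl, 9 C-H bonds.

Bonds broken (reactants):
  C-C: 2 × 335 = 670
  C-H: 8 × 399 = 3192
  C=C: 1 × 635 = 635
  H-Cl: 1 × 440 = 440
  Σ(broken) = 4937 kJ
Bonds formed (products):
  C-C: 3 × 335 = 1005
  C-Cl: 1 × 319 = 319
  C-H: 9 × 399 = 3591
  Σ(formed) = 4915 kJ
ΔH = Σ(broken) − Σ(formed) = 4937 − 4915 = +22 kJ

ΔH ≈ +22 kJ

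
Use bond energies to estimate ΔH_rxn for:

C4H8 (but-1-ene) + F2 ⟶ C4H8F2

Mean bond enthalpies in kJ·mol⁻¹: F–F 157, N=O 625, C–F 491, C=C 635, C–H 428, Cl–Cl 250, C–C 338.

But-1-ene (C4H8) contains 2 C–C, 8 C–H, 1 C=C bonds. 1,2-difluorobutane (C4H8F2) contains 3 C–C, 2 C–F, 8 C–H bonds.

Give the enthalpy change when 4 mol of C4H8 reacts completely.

ΔH = −2112 kJ

Bonds broken (reactants):
  C–C: 2 × 338 = 676
  C–H: 8 × 428 = 3424
  C=C: 1 × 635 = 635
  F–F: 1 × 157 = 157
  Σ(broken) = 4892 kJ
Bonds formed (products):
  C–C: 3 × 338 = 1014
  C–F: 2 × 491 = 982
  C–H: 8 × 428 = 3424
  Σ(formed) = 5420 kJ
ΔH = Σ(broken) − Σ(formed) = 4892 − 5420 = −528 kJ
For 4× the reaction as written: 4 × (−528) = −2112 kJ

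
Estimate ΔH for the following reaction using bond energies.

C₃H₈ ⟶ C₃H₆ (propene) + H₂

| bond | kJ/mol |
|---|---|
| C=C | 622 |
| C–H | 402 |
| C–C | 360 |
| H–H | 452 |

ΔH ≈ +90 kJ

Bonds broken (reactants):
  C–C: 2 × 360 = 720
  C–H: 8 × 402 = 3216
  Σ(broken) = 3936 kJ
Bonds formed (products):
  C–C: 1 × 360 = 360
  C–H: 6 × 402 = 2412
  C=C: 1 × 622 = 622
  H–H: 1 × 452 = 452
  Σ(formed) = 3846 kJ
ΔH = Σ(broken) − Σ(formed) = 3936 − 3846 = +90 kJ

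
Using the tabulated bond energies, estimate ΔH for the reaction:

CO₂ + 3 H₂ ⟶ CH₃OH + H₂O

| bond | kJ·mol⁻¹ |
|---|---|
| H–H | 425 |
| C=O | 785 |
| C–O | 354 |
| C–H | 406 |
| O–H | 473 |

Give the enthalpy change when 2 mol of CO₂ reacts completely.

Bonds broken (reactants):
  C=O: 2 × 785 = 1570
  H–H: 3 × 425 = 1275
  Σ(broken) = 2845 kJ
Bonds formed (products):
  C–H: 3 × 406 = 1218
  C–O: 1 × 354 = 354
  O–H: 3 × 473 = 1419
  Σ(formed) = 2991 kJ
ΔH = Σ(broken) − Σ(formed) = 2845 − 2991 = −146 kJ
For 2× the reaction as written: 2 × (−146) = −292 kJ

ΔH = −292 kJ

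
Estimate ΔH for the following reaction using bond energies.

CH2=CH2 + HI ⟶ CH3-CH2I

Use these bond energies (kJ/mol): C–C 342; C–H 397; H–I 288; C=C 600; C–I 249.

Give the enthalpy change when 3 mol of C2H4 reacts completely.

ΔH = −300 kJ

Bonds broken (reactants):
  C–H: 4 × 397 = 1588
  C=C: 1 × 600 = 600
  H–I: 1 × 288 = 288
  Σ(broken) = 2476 kJ
Bonds formed (products):
  C–C: 1 × 342 = 342
  C–H: 5 × 397 = 1985
  C–I: 1 × 249 = 249
  Σ(formed) = 2576 kJ
ΔH = Σ(broken) − Σ(formed) = 2476 − 2576 = −100 kJ
For 3× the reaction as written: 3 × (−100) = −300 kJ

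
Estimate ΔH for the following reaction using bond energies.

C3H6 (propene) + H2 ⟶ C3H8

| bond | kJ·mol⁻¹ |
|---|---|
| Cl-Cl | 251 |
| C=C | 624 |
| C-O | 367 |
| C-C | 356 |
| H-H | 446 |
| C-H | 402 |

ΔH ≈ −90 kJ

Bonds broken (reactants):
  C-C: 1 × 356 = 356
  C-H: 6 × 402 = 2412
  C=C: 1 × 624 = 624
  H-H: 1 × 446 = 446
  Σ(broken) = 3838 kJ
Bonds formed (products):
  C-C: 2 × 356 = 712
  C-H: 8 × 402 = 3216
  Σ(formed) = 3928 kJ
ΔH = Σ(broken) − Σ(formed) = 3838 − 3928 = −90 kJ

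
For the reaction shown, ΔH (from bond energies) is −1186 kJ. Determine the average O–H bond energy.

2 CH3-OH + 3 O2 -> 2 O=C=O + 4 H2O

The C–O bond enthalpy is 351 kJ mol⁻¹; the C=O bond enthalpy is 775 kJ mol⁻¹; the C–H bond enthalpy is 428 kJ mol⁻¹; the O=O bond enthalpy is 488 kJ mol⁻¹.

Let D be the O–H bond energy.
Σ(broken) = 6×428 + 2×351 + 2×D + 3×488 = 4734 + 2D
Σ(formed) = 4×775 + 8×D = 3100 + 8D
ΔH = Σ(broken) − Σ(formed) = (4734 + 2D) − (3100 + 8D) = +1634 − 6D
Setting this equal to −1186 kJ gives 6D = 2820, so D = 470 kJ/mol.

D(O–H) ≈ 470 kJ/mol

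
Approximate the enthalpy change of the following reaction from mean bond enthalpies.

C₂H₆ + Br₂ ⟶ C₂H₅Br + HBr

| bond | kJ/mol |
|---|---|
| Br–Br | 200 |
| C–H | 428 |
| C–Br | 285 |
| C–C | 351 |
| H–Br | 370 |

Bonds broken (reactants):
  Br–Br: 1 × 200 = 200
  C–C: 1 × 351 = 351
  C–H: 6 × 428 = 2568
  Σ(broken) = 3119 kJ
Bonds formed (products):
  C–Br: 1 × 285 = 285
  C–C: 1 × 351 = 351
  C–H: 5 × 428 = 2140
  H–Br: 1 × 370 = 370
  Σ(formed) = 3146 kJ
ΔH = Σ(broken) − Σ(formed) = 3119 − 3146 = −27 kJ

ΔH ≈ −27 kJ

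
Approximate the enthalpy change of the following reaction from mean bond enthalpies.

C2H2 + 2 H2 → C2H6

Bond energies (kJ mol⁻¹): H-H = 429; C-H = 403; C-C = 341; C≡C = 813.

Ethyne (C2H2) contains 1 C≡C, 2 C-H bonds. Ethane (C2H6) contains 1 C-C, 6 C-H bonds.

ΔH ≈ −282 kJ

Bonds broken (reactants):
  C≡C: 1 × 813 = 813
  C-H: 2 × 403 = 806
  H-H: 2 × 429 = 858
  Σ(broken) = 2477 kJ
Bonds formed (products):
  C-C: 1 × 341 = 341
  C-H: 6 × 403 = 2418
  Σ(formed) = 2759 kJ
ΔH = Σ(broken) − Σ(formed) = 2477 − 2759 = −282 kJ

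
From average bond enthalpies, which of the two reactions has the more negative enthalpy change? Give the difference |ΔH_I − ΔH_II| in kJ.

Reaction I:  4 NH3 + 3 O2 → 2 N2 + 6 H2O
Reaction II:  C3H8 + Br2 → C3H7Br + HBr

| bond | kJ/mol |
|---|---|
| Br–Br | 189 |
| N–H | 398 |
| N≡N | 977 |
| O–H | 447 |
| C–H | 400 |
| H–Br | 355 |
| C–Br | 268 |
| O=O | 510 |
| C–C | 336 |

Reaction I:
  Bonds broken (reactants):
    N–H: 12 × 398 = 4776
    O=O: 3 × 510 = 1530
    Σ(broken) = 6306 kJ
  Bonds formed (products):
    N≡N: 2 × 977 = 1954
    O–H: 12 × 447 = 5364
    Σ(formed) = 7318 kJ
  ΔH_I = 6306 − 7318 = −1012 kJ
Reaction II:
  Bonds broken (reactants):
    Br–Br: 1 × 189 = 189
    C–C: 2 × 336 = 672
    C–H: 8 × 400 = 3200
    Σ(broken) = 4061 kJ
  Bonds formed (products):
    C–Br: 1 × 268 = 268
    C–C: 2 × 336 = 672
    C–H: 7 × 400 = 2800
    H–Br: 1 × 355 = 355
    Σ(formed) = 4095 kJ
  ΔH_II = 4061 − 4095 = −34 kJ
ΔH_I − ΔH_II = −978 kJ, so reaction I has the more negative ΔH; |ΔH_I − ΔH_II| = 978 kJ.

Reaction I, by 978 kJ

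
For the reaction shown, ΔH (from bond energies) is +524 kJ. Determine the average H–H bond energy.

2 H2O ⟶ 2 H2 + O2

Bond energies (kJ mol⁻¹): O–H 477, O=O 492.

D(H–H) ≈ 446 kJ/mol

Let D be the H–H bond energy.
Σ(broken) = 4×477 = 1908
Σ(formed) = 2×D + 1×492 = 492 + 2D
ΔH = Σ(broken) − Σ(formed) = (1908) − (492 + 2D) = +1416 − 2D
Setting this equal to +524 kJ gives 2D = 892, so D = 446 kJ/mol.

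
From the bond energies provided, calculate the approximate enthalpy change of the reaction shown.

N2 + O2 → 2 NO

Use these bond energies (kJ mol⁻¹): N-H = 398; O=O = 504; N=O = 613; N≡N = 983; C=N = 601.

ΔH ≈ +261 kJ

Bonds broken (reactants):
  N≡N: 1 × 983 = 983
  O=O: 1 × 504 = 504
  Σ(broken) = 1487 kJ
Bonds formed (products):
  N=O: 2 × 613 = 1226
  Σ(formed) = 1226 kJ
ΔH = Σ(broken) − Σ(formed) = 1487 − 1226 = +261 kJ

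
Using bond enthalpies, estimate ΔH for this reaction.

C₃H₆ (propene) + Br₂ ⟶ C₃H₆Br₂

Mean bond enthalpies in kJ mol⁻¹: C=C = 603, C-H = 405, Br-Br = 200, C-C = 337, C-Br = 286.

ΔH ≈ −106 kJ

Bonds broken (reactants):
  Br-Br: 1 × 200 = 200
  C-C: 1 × 337 = 337
  C-H: 6 × 405 = 2430
  C=C: 1 × 603 = 603
  Σ(broken) = 3570 kJ
Bonds formed (products):
  C-Br: 2 × 286 = 572
  C-C: 2 × 337 = 674
  C-H: 6 × 405 = 2430
  Σ(formed) = 3676 kJ
ΔH = Σ(broken) − Σ(formed) = 3570 − 3676 = −106 kJ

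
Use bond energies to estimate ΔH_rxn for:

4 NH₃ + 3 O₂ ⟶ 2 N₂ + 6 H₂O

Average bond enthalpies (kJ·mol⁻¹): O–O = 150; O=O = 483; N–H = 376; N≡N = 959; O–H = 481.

Bonds broken (reactants):
  N–H: 12 × 376 = 4512
  O=O: 3 × 483 = 1449
  Σ(broken) = 5961 kJ
Bonds formed (products):
  N≡N: 2 × 959 = 1918
  O–H: 12 × 481 = 5772
  Σ(formed) = 7690 kJ
ΔH = Σ(broken) − Σ(formed) = 5961 − 7690 = −1729 kJ

ΔH ≈ −1729 kJ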